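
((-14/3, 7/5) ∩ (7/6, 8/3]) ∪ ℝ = (-∞, ∞)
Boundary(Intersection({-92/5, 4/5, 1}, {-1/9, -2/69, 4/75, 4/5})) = {4/5}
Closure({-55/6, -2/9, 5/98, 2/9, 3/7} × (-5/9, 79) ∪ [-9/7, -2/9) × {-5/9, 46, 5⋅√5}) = ({-55/6, -2/9, 5/98, 2/9, 3/7} × [-5/9, 79]) ∪ ([-9/7, -2/9] × {-5/9, 46, 5⋅√5})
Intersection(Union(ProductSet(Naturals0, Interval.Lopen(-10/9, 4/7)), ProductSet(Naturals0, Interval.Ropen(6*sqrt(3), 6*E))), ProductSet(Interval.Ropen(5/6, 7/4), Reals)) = ProductSet(Range(1, 2, 1), Union(Interval.Lopen(-10/9, 4/7), Interval.Ropen(6*sqrt(3), 6*E)))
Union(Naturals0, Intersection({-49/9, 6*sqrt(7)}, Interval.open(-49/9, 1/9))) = Naturals0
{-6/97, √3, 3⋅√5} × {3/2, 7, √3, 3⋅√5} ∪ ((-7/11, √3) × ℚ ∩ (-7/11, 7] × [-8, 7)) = ((-7/11, √3) × (ℚ ∩ [-8, 7))) ∪ ({-6/97, √3, 3⋅√5} × {3/2, 7, √3, 3⋅√5})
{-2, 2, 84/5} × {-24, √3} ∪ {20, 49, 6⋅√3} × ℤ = ({-2, 2, 84/5} × {-24, √3}) ∪ ({20, 49, 6⋅√3} × ℤ)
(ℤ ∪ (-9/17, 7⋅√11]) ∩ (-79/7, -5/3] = {-11, -10, …, -2}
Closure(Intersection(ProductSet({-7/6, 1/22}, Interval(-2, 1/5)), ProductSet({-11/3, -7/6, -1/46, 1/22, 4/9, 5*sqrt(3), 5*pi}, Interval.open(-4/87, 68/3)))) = ProductSet({-7/6, 1/22}, Interval(-4/87, 1/5))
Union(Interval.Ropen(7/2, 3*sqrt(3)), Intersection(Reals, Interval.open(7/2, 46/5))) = Interval.Ropen(7/2, 46/5)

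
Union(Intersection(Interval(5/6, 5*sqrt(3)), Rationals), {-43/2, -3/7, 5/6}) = Union({-43/2, -3/7}, Intersection(Interval(5/6, 5*sqrt(3)), Rationals))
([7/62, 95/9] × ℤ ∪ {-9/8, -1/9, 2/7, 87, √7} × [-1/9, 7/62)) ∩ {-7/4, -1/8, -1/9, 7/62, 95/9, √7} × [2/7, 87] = {7/62, 95/9, √7} × {1, 2, …, 87}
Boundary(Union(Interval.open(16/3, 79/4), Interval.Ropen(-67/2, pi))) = {-67/2, 16/3, 79/4, pi}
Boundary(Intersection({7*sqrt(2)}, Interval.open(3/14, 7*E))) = {7*sqrt(2)}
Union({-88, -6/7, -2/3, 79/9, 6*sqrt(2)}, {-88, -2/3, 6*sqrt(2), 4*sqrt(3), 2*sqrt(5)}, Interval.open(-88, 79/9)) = Interval(-88, 79/9)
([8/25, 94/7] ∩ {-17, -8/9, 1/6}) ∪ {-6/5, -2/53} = {-6/5, -2/53}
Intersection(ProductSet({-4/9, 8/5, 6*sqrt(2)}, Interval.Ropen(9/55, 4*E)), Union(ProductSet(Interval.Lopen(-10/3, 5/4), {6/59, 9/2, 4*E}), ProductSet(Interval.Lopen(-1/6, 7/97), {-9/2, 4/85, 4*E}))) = ProductSet({-4/9}, {9/2})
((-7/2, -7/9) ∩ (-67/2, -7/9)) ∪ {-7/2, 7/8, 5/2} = [-7/2, -7/9) ∪ {7/8, 5/2}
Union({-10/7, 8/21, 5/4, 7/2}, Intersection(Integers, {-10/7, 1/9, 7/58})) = {-10/7, 8/21, 5/4, 7/2}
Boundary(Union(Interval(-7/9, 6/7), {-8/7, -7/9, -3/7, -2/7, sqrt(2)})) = {-8/7, -7/9, 6/7, sqrt(2)}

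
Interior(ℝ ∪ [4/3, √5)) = (-∞, ∞)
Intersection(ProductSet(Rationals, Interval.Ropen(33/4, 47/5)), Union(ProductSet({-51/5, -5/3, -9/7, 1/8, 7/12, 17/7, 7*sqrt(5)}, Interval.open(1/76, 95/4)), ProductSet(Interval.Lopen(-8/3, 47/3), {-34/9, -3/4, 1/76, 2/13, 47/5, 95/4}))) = ProductSet({-51/5, -5/3, -9/7, 1/8, 7/12, 17/7}, Interval.Ropen(33/4, 47/5))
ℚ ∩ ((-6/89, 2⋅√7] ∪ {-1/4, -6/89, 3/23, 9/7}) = {-1/4} ∪ (ℚ ∩ [-6/89, 2⋅√7])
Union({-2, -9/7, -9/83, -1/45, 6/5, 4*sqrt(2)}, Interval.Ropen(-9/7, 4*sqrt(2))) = Union({-2}, Interval(-9/7, 4*sqrt(2)))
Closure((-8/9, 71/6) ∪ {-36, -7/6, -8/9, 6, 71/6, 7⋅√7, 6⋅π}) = {-36, -7/6, 7⋅√7, 6⋅π} ∪ [-8/9, 71/6]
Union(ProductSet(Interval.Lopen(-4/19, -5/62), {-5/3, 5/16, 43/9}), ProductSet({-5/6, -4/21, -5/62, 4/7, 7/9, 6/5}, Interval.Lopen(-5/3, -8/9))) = Union(ProductSet({-5/6, -4/21, -5/62, 4/7, 7/9, 6/5}, Interval.Lopen(-5/3, -8/9)), ProductSet(Interval.Lopen(-4/19, -5/62), {-5/3, 5/16, 43/9}))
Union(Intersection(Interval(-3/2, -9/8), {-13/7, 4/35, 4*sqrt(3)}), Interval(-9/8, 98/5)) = Interval(-9/8, 98/5)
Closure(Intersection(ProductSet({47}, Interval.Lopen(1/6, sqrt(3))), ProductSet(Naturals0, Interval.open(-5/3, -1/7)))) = EmptySet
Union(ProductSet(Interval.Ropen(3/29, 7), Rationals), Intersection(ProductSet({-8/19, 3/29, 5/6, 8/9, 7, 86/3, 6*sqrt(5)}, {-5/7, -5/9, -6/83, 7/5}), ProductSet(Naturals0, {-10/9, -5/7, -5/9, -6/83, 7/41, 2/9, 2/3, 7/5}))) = Union(ProductSet({7}, {-5/7, -5/9, -6/83, 7/5}), ProductSet(Interval.Ropen(3/29, 7), Rationals))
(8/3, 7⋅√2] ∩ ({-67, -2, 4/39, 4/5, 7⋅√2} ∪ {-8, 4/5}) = {7⋅√2}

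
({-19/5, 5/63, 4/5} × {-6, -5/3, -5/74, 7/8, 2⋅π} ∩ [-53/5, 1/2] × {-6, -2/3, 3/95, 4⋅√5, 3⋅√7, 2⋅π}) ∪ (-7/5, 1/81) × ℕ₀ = ((-7/5, 1/81) × ℕ₀) ∪ ({-19/5, 5/63} × {-6, 2⋅π})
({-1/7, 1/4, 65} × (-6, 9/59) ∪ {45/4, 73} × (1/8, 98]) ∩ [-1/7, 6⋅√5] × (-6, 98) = ({45/4} × (1/8, 98)) ∪ ({-1/7, 1/4} × (-6, 9/59))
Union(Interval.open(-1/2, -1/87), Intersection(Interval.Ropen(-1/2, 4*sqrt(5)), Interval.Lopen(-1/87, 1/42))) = Union(Interval.open(-1/2, -1/87), Interval.Lopen(-1/87, 1/42))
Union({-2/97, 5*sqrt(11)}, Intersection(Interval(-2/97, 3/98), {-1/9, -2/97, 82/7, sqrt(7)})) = {-2/97, 5*sqrt(11)}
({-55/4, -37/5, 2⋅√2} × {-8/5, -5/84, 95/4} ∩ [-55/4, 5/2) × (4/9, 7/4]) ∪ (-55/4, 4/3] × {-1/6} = (-55/4, 4/3] × {-1/6}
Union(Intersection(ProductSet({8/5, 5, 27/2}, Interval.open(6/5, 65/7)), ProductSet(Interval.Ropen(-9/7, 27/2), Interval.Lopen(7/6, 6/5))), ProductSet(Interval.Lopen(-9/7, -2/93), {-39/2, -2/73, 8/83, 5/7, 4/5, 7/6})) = ProductSet(Interval.Lopen(-9/7, -2/93), {-39/2, -2/73, 8/83, 5/7, 4/5, 7/6})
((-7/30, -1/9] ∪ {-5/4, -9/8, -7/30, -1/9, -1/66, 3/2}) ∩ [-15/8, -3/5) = {-5/4, -9/8}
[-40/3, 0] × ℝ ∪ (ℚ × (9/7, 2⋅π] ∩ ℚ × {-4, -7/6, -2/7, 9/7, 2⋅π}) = (ℚ × {2⋅π}) ∪ ([-40/3, 0] × ℝ)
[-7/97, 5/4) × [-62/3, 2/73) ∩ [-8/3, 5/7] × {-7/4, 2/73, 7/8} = [-7/97, 5/7] × {-7/4}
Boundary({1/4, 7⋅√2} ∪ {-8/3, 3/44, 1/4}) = {-8/3, 3/44, 1/4, 7⋅√2}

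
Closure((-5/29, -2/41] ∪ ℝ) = (-∞, ∞)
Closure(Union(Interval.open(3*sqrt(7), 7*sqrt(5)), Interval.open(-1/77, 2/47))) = Union(Interval(-1/77, 2/47), Interval(3*sqrt(7), 7*sqrt(5)))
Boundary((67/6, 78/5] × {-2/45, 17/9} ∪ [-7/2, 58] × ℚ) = [-7/2, 58] × ℝ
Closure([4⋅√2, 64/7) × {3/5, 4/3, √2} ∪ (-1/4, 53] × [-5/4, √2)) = ({-1/4, 53} × [-5/4, √2]) ∪ ([-1/4, 53] × {-5/4, √2}) ∪ ((-1/4, 53] × [-5/4, √2)) ∪ ([4⋅√2, 64/7) × {3/5, 4/3, √2})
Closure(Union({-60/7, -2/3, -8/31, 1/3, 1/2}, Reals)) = Reals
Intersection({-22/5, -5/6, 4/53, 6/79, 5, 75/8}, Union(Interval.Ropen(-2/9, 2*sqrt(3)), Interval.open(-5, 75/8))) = {-22/5, -5/6, 4/53, 6/79, 5}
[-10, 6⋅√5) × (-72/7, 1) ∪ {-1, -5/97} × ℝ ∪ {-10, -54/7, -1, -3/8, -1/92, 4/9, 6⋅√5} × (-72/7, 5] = ({-1, -5/97} × ℝ) ∪ ([-10, 6⋅√5) × (-72/7, 1)) ∪ ({-10, -54/7, -1, -3/8, -1/92, 4/9, 6⋅√5} × (-72/7, 5])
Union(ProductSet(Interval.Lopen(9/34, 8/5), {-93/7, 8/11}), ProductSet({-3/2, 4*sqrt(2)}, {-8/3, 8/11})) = Union(ProductSet({-3/2, 4*sqrt(2)}, {-8/3, 8/11}), ProductSet(Interval.Lopen(9/34, 8/5), {-93/7, 8/11}))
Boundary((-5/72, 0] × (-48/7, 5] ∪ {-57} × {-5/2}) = ({-57} × {-5/2}) ∪ ({-5/72, 0} × [-48/7, 5]) ∪ ([-5/72, 0] × {-48/7, 5})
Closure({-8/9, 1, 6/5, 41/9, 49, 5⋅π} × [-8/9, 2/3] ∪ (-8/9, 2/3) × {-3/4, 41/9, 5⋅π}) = ([-8/9, 2/3] × {-3/4, 41/9, 5⋅π}) ∪ ({-8/9, 1, 6/5, 41/9, 49, 5⋅π} × [-8/9, 2/3])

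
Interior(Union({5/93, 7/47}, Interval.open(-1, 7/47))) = Interval.open(-1, 7/47)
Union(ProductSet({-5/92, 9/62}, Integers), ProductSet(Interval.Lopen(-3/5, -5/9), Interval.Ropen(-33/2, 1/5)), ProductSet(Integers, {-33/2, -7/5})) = Union(ProductSet({-5/92, 9/62}, Integers), ProductSet(Integers, {-33/2, -7/5}), ProductSet(Interval.Lopen(-3/5, -5/9), Interval.Ropen(-33/2, 1/5)))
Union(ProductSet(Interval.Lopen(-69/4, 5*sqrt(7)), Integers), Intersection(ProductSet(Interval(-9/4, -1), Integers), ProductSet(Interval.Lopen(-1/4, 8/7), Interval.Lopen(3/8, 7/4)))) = ProductSet(Interval.Lopen(-69/4, 5*sqrt(7)), Integers)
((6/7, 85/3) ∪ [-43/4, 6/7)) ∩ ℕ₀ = {0} ∪ {1, 2, …, 28}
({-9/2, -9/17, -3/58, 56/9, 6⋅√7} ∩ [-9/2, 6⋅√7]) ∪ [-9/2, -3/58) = [-9/2, -3/58] ∪ {56/9, 6⋅√7}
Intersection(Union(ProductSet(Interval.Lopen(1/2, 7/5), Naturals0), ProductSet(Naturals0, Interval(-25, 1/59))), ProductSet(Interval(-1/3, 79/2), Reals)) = Union(ProductSet(Interval.Lopen(1/2, 7/5), Naturals0), ProductSet(Range(0, 40, 1), Interval(-25, 1/59)))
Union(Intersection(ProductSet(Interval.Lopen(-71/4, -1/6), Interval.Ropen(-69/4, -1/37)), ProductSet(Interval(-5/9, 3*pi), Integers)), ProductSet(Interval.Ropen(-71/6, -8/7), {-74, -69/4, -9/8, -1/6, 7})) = Union(ProductSet(Interval.Ropen(-71/6, -8/7), {-74, -69/4, -9/8, -1/6, 7}), ProductSet(Interval(-5/9, -1/6), Range(-17, 0, 1)))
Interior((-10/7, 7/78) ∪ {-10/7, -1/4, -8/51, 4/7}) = (-10/7, 7/78)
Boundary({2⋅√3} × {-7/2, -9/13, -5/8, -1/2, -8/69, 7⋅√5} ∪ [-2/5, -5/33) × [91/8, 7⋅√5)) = ({-2/5, -5/33} × [91/8, 7⋅√5]) ∪ ([-2/5, -5/33] × {91/8, 7⋅√5}) ∪ ({2⋅√3} × {-7/2, -9/13, -5/8, -1/2, -8/69, 7⋅√5})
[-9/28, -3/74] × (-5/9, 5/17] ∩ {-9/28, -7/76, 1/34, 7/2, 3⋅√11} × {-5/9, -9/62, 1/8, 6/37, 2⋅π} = {-9/28, -7/76} × {-9/62, 1/8, 6/37}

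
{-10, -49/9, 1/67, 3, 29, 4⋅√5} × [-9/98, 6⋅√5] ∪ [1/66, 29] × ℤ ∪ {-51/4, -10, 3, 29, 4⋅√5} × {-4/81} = ([1/66, 29] × ℤ) ∪ ({-51/4, -10, 3, 29, 4⋅√5} × {-4/81}) ∪ ({-10, -49/9, 1/67, 3, 29, 4⋅√5} × [-9/98, 6⋅√5])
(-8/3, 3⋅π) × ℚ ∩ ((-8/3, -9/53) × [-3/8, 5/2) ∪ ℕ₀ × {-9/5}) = ({0, 1, …, 9} × {-9/5}) ∪ ((-8/3, -9/53) × (ℚ ∩ [-3/8, 5/2)))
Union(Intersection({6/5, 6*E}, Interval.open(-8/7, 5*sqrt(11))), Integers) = Union({6/5, 6*E}, Integers)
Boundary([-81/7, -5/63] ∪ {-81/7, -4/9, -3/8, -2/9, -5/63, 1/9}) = {-81/7, -5/63, 1/9}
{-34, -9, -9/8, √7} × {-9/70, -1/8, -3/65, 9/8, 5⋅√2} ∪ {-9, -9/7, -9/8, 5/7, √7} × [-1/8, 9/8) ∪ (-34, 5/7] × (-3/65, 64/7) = ((-34, 5/7] × (-3/65, 64/7)) ∪ ({-9, -9/7, -9/8, 5/7, √7} × [-1/8, 9/8)) ∪ ({-34, -9, -9/8, √7} × {-9/70, -1/8, -3/65, 9/8, 5⋅√2})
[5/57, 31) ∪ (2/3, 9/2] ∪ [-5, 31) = [-5, 31)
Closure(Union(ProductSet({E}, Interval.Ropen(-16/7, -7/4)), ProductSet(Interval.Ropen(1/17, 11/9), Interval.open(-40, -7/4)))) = Union(ProductSet({E}, Interval(-16/7, -7/4)), ProductSet({1/17, 11/9}, Interval(-40, -7/4)), ProductSet(Interval(1/17, 11/9), {-40, -7/4}), ProductSet(Interval.Ropen(1/17, 11/9), Interval.open(-40, -7/4)))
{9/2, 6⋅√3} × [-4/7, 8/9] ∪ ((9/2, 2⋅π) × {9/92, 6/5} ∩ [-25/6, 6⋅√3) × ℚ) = ((9/2, 2⋅π) × {9/92, 6/5}) ∪ ({9/2, 6⋅√3} × [-4/7, 8/9])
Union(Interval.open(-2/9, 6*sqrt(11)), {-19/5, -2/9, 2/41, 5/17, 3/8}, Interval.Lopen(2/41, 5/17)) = Union({-19/5}, Interval.Ropen(-2/9, 6*sqrt(11)))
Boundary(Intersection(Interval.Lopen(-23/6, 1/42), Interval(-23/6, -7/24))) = {-23/6, -7/24}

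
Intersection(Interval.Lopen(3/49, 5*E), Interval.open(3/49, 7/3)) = Interval.open(3/49, 7/3)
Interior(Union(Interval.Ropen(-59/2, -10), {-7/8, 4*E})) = Interval.open(-59/2, -10)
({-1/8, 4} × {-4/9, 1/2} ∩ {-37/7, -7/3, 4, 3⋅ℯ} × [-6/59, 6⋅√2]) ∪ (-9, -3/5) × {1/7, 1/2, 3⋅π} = ({4} × {1/2}) ∪ ((-9, -3/5) × {1/7, 1/2, 3⋅π})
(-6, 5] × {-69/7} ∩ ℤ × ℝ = {-5, -4, …, 5} × {-69/7}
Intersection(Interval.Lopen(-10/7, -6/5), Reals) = Interval.Lopen(-10/7, -6/5)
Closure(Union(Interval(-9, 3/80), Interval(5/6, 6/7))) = Union(Interval(-9, 3/80), Interval(5/6, 6/7))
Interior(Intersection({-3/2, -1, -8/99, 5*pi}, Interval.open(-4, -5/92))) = EmptySet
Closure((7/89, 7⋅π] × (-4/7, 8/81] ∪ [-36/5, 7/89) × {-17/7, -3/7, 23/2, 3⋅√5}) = ({7/89, 7⋅π} × [-4/7, 8/81]) ∪ ([7/89, 7⋅π] × {-4/7, 8/81}) ∪ ((7/89, 7⋅π] × (-4/7, 8/81]) ∪ ([-36/5, 7/89] × {-17/7, -3/7, 23/2, 3⋅√5})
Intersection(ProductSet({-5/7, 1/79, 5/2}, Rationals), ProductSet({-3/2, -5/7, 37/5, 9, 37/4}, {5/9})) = ProductSet({-5/7}, {5/9})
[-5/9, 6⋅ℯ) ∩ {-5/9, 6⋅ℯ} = {-5/9}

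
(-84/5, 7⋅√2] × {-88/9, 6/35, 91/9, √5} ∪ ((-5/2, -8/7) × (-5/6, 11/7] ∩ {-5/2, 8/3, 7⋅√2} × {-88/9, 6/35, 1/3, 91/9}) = (-84/5, 7⋅√2] × {-88/9, 6/35, 91/9, √5}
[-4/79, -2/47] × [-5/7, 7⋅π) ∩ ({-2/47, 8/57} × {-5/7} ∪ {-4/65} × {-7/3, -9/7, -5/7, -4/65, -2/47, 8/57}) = {-2/47} × {-5/7}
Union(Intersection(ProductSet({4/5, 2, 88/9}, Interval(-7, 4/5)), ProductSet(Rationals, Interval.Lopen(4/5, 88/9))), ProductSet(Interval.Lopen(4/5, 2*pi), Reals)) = ProductSet(Interval.Lopen(4/5, 2*pi), Reals)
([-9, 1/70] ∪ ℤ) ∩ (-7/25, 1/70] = (-7/25, 1/70] ∪ {0}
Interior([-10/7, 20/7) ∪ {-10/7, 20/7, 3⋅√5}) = (-10/7, 20/7)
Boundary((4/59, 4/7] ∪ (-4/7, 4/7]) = {-4/7, 4/7}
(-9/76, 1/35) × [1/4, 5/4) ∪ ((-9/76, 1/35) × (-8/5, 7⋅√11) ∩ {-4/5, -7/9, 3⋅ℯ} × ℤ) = (-9/76, 1/35) × [1/4, 5/4)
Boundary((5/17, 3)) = {5/17, 3}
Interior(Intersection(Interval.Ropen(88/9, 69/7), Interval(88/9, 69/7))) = Interval.open(88/9, 69/7)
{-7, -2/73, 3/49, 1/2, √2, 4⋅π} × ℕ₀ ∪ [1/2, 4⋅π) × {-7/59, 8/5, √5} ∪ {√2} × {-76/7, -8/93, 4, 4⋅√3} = ({-7, -2/73, 3/49, 1/2, √2, 4⋅π} × ℕ₀) ∪ ({√2} × {-76/7, -8/93, 4, 4⋅√3}) ∪ ([1/2, 4⋅π) × {-7/59, 8/5, √5})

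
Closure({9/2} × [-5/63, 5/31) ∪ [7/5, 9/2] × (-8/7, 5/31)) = [7/5, 9/2] × [-8/7, 5/31]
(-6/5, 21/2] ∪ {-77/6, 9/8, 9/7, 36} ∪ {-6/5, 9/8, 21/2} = {-77/6, 36} ∪ [-6/5, 21/2]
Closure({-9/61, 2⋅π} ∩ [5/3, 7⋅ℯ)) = {2⋅π}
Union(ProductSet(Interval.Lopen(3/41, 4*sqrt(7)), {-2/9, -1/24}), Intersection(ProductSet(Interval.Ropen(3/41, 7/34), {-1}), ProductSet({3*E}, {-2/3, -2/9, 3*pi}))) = ProductSet(Interval.Lopen(3/41, 4*sqrt(7)), {-2/9, -1/24})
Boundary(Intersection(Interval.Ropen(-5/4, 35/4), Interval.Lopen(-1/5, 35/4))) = {-1/5, 35/4}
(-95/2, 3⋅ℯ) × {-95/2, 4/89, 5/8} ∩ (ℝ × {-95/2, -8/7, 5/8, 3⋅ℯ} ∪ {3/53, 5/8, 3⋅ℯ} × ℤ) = (-95/2, 3⋅ℯ) × {-95/2, 5/8}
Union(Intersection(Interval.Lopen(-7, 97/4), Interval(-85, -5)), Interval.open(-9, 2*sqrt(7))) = Interval.open(-9, 2*sqrt(7))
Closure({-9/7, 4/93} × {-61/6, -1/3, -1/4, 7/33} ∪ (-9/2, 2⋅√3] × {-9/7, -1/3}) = ({-9/7, 4/93} × {-61/6, -1/3, -1/4, 7/33}) ∪ ([-9/2, 2⋅√3] × {-9/7, -1/3})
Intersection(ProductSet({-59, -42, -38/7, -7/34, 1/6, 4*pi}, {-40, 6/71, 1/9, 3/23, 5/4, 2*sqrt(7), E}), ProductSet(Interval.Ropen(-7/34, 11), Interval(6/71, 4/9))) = ProductSet({-7/34, 1/6}, {6/71, 1/9, 3/23})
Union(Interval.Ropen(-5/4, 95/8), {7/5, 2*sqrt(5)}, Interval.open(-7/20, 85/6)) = Interval.Ropen(-5/4, 85/6)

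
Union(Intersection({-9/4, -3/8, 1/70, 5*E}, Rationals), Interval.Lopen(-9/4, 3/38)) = Interval(-9/4, 3/38)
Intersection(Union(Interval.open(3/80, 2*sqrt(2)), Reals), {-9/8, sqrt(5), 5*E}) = {-9/8, sqrt(5), 5*E}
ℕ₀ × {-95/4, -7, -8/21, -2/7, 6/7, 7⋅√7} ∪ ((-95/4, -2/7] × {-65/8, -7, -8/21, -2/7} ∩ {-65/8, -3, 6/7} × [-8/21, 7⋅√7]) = ({-65/8, -3} × {-8/21, -2/7}) ∪ (ℕ₀ × {-95/4, -7, -8/21, -2/7, 6/7, 7⋅√7})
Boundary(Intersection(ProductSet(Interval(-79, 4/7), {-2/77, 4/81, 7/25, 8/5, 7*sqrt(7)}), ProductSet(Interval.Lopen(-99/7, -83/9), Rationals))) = ProductSet(Interval(-99/7, -83/9), {-2/77, 4/81, 7/25, 8/5})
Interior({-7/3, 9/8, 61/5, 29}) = ∅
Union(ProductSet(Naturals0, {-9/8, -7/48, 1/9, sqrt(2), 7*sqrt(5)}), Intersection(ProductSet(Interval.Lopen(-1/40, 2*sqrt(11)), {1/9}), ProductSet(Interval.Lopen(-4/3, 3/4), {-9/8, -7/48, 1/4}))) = ProductSet(Naturals0, {-9/8, -7/48, 1/9, sqrt(2), 7*sqrt(5)})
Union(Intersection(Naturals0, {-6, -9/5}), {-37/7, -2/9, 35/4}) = {-37/7, -2/9, 35/4}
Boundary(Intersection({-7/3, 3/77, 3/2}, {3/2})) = {3/2}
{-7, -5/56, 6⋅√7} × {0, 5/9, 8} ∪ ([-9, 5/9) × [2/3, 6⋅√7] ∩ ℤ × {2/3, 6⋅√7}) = ({-9, -8, …, 0} × {2/3, 6⋅√7}) ∪ ({-7, -5/56, 6⋅√7} × {0, 5/9, 8})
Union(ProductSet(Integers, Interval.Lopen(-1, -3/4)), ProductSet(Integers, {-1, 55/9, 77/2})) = ProductSet(Integers, Union({55/9, 77/2}, Interval(-1, -3/4)))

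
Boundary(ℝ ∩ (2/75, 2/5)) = {2/75, 2/5}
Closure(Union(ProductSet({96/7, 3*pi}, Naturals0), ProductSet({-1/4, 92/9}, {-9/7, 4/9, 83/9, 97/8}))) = Union(ProductSet({-1/4, 92/9}, {-9/7, 4/9, 83/9, 97/8}), ProductSet({96/7, 3*pi}, Naturals0))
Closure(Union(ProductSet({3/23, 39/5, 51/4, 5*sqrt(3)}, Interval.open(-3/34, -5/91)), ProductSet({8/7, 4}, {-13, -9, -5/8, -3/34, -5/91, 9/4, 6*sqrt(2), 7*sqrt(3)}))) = Union(ProductSet({8/7, 4}, {-13, -9, -5/8, -3/34, -5/91, 9/4, 6*sqrt(2), 7*sqrt(3)}), ProductSet({3/23, 39/5, 51/4, 5*sqrt(3)}, Interval(-3/34, -5/91)))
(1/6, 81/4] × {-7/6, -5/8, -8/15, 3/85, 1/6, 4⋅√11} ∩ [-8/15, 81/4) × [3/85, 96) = (1/6, 81/4) × {3/85, 1/6, 4⋅√11}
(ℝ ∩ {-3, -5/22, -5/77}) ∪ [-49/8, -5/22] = [-49/8, -5/22] ∪ {-5/77}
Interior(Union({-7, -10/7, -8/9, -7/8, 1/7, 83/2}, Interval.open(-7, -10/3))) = Interval.open(-7, -10/3)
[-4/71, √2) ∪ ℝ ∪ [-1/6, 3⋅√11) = (-∞, ∞)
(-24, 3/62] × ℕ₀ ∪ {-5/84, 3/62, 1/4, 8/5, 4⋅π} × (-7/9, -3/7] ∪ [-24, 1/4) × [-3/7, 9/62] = ((-24, 3/62] × ℕ₀) ∪ ([-24, 1/4) × [-3/7, 9/62]) ∪ ({-5/84, 3/62, 1/4, 8/5, 4⋅π} × (-7/9, -3/7])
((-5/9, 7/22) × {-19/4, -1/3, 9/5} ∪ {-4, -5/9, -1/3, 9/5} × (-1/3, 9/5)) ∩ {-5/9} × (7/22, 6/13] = {-5/9} × (7/22, 6/13]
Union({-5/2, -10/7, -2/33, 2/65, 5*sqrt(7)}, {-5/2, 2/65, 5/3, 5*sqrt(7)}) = {-5/2, -10/7, -2/33, 2/65, 5/3, 5*sqrt(7)}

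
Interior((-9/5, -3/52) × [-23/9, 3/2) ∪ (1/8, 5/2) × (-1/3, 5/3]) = ((-9/5, -3/52) × (-23/9, 3/2)) ∪ ((1/8, 5/2) × (-1/3, 5/3))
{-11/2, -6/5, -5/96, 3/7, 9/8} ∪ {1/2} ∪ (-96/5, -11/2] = (-96/5, -11/2] ∪ {-6/5, -5/96, 3/7, 1/2, 9/8}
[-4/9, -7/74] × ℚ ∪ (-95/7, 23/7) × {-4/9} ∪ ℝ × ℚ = (-∞, ∞) × ℚ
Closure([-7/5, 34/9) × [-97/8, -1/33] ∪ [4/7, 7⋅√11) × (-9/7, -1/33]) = ([-7/5, 34/9] × {-97/8, -1/33}) ∪ ([-7/5, 34/9) × [-97/8, -1/33]) ∪ ({7⋅√11} × [-9/7, -1/33]) ∪ ({-7/5, 34/9} × ([-97/8, -9/7] ∪ {-1/33})) ∪ ([4/7, 7⋅√11] × {-1/33}) ∪ ([34/9, 7⋅√11] × {-9/7, -1/33}) ∪ ([4/7, 7⋅√11) × (-9/7, -1/33])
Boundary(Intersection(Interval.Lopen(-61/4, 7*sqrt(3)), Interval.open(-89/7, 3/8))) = {-89/7, 3/8}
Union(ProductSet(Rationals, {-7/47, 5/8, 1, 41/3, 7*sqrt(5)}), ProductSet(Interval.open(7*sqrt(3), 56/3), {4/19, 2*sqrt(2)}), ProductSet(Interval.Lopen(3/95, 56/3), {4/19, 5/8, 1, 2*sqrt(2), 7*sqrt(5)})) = Union(ProductSet(Interval.Lopen(3/95, 56/3), {4/19, 5/8, 1, 2*sqrt(2), 7*sqrt(5)}), ProductSet(Rationals, {-7/47, 5/8, 1, 41/3, 7*sqrt(5)}))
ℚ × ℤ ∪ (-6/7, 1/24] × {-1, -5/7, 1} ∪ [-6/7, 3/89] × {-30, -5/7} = (ℚ × ℤ) ∪ ([-6/7, 3/89] × {-30, -5/7}) ∪ ((-6/7, 1/24] × {-1, -5/7, 1})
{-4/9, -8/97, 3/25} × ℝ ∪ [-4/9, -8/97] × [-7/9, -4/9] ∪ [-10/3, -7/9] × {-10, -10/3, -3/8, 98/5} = ({-4/9, -8/97, 3/25} × ℝ) ∪ ([-10/3, -7/9] × {-10, -10/3, -3/8, 98/5}) ∪ ([-4/9, -8/97] × [-7/9, -4/9])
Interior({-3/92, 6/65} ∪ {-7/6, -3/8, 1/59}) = ∅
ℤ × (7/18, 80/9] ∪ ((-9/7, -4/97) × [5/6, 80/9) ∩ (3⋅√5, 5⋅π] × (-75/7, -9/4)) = ℤ × (7/18, 80/9]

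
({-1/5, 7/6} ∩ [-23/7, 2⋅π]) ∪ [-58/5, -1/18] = [-58/5, -1/18] ∪ {7/6}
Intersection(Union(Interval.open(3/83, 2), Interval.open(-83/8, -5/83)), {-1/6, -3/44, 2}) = {-1/6, -3/44}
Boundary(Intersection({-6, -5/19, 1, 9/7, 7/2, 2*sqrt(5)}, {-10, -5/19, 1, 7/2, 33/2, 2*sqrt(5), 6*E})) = {-5/19, 1, 7/2, 2*sqrt(5)}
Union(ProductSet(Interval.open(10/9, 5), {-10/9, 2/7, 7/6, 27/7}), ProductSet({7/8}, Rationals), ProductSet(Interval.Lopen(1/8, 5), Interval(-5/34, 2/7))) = Union(ProductSet({7/8}, Rationals), ProductSet(Interval.Lopen(1/8, 5), Interval(-5/34, 2/7)), ProductSet(Interval.open(10/9, 5), {-10/9, 2/7, 7/6, 27/7}))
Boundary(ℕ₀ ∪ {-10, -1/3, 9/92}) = {-10, -1/3, 9/92} ∪ ℕ₀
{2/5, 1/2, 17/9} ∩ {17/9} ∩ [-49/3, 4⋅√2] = {17/9}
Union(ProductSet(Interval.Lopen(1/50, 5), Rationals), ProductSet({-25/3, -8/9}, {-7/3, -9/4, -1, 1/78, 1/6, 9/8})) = Union(ProductSet({-25/3, -8/9}, {-7/3, -9/4, -1, 1/78, 1/6, 9/8}), ProductSet(Interval.Lopen(1/50, 5), Rationals))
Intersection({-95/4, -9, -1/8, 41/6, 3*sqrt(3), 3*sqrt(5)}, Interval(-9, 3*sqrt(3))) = {-9, -1/8, 3*sqrt(3)}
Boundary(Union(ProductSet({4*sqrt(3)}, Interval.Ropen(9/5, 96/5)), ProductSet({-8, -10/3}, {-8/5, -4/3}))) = Union(ProductSet({4*sqrt(3)}, Interval(9/5, 96/5)), ProductSet({-8, -10/3}, {-8/5, -4/3}))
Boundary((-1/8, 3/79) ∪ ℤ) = {-1/8, 3/79} ∪ (ℤ \ (-1/8, 3/79))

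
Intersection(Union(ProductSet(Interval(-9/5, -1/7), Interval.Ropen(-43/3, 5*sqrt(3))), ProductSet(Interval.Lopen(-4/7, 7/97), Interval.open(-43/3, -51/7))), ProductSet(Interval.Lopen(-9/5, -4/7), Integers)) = ProductSet(Interval.Lopen(-9/5, -4/7), Range(-14, 9, 1))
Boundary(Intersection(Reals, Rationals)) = Reals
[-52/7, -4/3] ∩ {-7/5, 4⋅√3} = {-7/5}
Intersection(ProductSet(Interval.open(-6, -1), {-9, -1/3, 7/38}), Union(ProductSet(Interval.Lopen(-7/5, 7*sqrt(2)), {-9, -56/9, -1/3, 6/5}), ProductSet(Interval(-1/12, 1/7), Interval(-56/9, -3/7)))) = ProductSet(Interval.open(-7/5, -1), {-9, -1/3})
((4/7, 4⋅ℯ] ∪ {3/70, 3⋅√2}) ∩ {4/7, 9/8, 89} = {9/8}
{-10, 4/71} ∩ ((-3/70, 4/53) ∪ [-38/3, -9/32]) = {-10, 4/71}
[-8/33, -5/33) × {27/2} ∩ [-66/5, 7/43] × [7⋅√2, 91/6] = [-8/33, -5/33) × {27/2}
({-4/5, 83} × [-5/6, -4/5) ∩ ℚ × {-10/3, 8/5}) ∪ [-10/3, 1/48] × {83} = [-10/3, 1/48] × {83}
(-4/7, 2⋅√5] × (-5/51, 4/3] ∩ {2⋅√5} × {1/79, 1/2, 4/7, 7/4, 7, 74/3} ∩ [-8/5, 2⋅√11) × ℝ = {2⋅√5} × {1/79, 1/2, 4/7}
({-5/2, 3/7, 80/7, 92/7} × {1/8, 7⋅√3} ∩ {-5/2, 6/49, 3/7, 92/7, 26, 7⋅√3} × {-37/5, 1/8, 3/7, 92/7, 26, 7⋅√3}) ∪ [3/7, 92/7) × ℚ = ([3/7, 92/7) × ℚ) ∪ ({-5/2, 3/7, 92/7} × {1/8, 7⋅√3})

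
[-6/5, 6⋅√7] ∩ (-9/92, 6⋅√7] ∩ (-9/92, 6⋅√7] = (-9/92, 6⋅√7]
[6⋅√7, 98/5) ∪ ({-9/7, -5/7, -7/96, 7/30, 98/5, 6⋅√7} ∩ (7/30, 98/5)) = [6⋅√7, 98/5)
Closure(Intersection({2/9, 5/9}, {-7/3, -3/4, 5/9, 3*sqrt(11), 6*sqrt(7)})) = {5/9}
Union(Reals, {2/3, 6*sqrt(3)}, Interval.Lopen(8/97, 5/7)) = Interval(-oo, oo)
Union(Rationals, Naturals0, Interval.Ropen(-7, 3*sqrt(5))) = Union(Interval.Ropen(-7, 3*sqrt(5)), Rationals)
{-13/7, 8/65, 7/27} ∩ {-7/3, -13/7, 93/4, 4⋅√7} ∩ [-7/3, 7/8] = {-13/7}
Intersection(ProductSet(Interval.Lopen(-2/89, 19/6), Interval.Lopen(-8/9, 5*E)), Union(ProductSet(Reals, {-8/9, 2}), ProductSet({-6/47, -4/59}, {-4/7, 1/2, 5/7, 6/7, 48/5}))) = ProductSet(Interval.Lopen(-2/89, 19/6), {2})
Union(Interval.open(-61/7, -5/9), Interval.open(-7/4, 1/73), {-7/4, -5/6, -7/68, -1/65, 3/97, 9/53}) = Union({3/97, 9/53}, Interval.open(-61/7, 1/73))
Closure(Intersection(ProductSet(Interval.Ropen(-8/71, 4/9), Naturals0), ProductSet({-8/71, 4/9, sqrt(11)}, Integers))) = ProductSet({-8/71}, Naturals0)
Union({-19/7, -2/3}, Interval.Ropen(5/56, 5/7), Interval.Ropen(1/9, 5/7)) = Union({-19/7, -2/3}, Interval.Ropen(5/56, 5/7))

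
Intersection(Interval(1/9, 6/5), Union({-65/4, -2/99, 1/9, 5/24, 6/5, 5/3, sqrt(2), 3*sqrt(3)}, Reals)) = Interval(1/9, 6/5)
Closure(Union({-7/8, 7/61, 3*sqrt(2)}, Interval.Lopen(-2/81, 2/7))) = Union({-7/8, 3*sqrt(2)}, Interval(-2/81, 2/7))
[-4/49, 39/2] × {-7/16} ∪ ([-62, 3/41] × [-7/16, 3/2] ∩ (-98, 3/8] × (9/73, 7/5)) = ([-4/49, 39/2] × {-7/16}) ∪ ([-62, 3/41] × (9/73, 7/5))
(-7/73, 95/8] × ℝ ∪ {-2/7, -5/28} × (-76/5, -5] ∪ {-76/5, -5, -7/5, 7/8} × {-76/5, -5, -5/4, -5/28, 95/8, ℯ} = ((-7/73, 95/8] × ℝ) ∪ ({-2/7, -5/28} × (-76/5, -5]) ∪ ({-76/5, -5, -7/5, 7/8} × {-76/5, -5, -5/4, -5/28, 95/8, ℯ})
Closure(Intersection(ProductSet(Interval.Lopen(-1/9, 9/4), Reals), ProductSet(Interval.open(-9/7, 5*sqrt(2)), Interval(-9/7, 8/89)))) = ProductSet(Interval(-1/9, 9/4), Interval(-9/7, 8/89))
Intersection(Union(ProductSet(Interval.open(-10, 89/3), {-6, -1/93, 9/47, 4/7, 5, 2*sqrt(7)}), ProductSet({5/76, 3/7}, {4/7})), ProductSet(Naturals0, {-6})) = ProductSet(Range(0, 30, 1), {-6})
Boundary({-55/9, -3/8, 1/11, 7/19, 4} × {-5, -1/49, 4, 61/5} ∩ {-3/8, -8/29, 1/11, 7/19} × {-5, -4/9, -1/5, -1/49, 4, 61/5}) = {-3/8, 1/11, 7/19} × {-5, -1/49, 4, 61/5}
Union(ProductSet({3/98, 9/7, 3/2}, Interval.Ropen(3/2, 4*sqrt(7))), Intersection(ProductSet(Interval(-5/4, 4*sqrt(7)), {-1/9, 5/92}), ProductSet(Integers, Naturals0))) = ProductSet({3/98, 9/7, 3/2}, Interval.Ropen(3/2, 4*sqrt(7)))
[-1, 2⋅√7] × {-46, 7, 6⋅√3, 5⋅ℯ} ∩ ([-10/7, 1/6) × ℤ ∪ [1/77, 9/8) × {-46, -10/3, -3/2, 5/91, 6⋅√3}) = ([-1, 1/6) × {-46, 7}) ∪ ([1/77, 9/8) × {-46, 6⋅√3})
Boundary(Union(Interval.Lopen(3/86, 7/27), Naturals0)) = Union(Complement(Naturals0, Interval.open(3/86, 7/27)), {3/86, 7/27})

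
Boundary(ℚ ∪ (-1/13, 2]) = (-∞, -1/13] ∪ [2, ∞)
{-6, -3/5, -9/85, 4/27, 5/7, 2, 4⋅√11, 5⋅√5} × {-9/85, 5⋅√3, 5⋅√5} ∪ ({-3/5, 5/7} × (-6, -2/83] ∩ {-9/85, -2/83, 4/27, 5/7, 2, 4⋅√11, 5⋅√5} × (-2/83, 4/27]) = {-6, -3/5, -9/85, 4/27, 5/7, 2, 4⋅√11, 5⋅√5} × {-9/85, 5⋅√3, 5⋅√5}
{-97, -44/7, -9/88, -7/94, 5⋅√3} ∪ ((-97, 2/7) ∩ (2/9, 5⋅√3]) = {-97, -44/7, -9/88, -7/94, 5⋅√3} ∪ (2/9, 2/7)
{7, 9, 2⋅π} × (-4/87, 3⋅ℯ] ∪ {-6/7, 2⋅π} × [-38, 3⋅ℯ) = ({-6/7, 2⋅π} × [-38, 3⋅ℯ)) ∪ ({7, 9, 2⋅π} × (-4/87, 3⋅ℯ])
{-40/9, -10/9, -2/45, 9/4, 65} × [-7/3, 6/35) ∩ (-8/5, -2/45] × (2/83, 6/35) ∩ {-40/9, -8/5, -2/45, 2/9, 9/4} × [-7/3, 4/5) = {-2/45} × (2/83, 6/35)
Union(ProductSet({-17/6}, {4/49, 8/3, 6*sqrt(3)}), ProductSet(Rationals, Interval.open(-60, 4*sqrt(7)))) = ProductSet(Rationals, Interval.open(-60, 4*sqrt(7)))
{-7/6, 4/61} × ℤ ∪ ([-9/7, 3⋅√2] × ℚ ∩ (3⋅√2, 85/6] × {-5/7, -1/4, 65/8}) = {-7/6, 4/61} × ℤ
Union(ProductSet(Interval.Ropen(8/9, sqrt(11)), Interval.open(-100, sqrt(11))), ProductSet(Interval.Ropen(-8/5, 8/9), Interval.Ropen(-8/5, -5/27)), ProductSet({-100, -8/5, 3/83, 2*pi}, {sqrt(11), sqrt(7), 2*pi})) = Union(ProductSet({-100, -8/5, 3/83, 2*pi}, {sqrt(11), sqrt(7), 2*pi}), ProductSet(Interval.Ropen(-8/5, 8/9), Interval.Ropen(-8/5, -5/27)), ProductSet(Interval.Ropen(8/9, sqrt(11)), Interval.open(-100, sqrt(11))))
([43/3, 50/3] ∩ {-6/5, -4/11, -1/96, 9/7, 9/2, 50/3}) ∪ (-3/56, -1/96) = (-3/56, -1/96) ∪ {50/3}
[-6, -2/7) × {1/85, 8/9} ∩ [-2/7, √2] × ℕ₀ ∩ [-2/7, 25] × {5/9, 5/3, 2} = ∅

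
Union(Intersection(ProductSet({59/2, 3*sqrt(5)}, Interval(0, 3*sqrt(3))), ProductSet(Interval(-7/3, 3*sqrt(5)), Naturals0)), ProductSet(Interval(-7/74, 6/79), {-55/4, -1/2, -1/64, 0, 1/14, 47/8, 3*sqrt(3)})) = Union(ProductSet({3*sqrt(5)}, Range(0, 6, 1)), ProductSet(Interval(-7/74, 6/79), {-55/4, -1/2, -1/64, 0, 1/14, 47/8, 3*sqrt(3)}))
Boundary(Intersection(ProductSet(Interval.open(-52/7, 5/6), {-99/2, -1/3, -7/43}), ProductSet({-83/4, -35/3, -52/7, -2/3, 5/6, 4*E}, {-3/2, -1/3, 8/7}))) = ProductSet({-2/3}, {-1/3})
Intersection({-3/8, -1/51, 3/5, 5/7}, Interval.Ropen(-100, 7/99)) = {-3/8, -1/51}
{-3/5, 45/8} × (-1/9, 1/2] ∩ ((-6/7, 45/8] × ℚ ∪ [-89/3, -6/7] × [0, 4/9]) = {-3/5, 45/8} × (ℚ ∩ (-1/9, 1/2])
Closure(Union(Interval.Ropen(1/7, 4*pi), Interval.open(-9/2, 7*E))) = Interval(-9/2, 7*E)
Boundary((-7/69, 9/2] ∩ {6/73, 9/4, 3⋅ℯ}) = {6/73, 9/4}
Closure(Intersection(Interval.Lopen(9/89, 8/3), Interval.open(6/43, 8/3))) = Interval(6/43, 8/3)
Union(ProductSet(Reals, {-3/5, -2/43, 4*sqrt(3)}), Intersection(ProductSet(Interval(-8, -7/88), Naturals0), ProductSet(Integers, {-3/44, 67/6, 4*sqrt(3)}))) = ProductSet(Reals, {-3/5, -2/43, 4*sqrt(3)})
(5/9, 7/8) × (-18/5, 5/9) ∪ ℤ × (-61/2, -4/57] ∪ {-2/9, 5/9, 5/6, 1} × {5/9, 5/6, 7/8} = (ℤ × (-61/2, -4/57]) ∪ ({-2/9, 5/9, 5/6, 1} × {5/9, 5/6, 7/8}) ∪ ((5/9, 7/8) × (-18/5, 5/9))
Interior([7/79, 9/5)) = (7/79, 9/5)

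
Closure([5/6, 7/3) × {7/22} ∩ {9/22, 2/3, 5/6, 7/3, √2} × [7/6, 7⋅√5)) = ∅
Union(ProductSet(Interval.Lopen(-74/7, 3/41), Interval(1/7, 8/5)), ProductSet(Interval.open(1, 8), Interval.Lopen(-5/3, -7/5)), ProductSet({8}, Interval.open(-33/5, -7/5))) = Union(ProductSet({8}, Interval.open(-33/5, -7/5)), ProductSet(Interval.Lopen(-74/7, 3/41), Interval(1/7, 8/5)), ProductSet(Interval.open(1, 8), Interval.Lopen(-5/3, -7/5)))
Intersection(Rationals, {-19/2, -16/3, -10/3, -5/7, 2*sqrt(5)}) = {-19/2, -16/3, -10/3, -5/7}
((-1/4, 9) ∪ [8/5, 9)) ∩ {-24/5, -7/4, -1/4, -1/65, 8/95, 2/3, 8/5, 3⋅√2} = {-1/65, 8/95, 2/3, 8/5, 3⋅√2}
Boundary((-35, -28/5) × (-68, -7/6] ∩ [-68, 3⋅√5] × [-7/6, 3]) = [-35, -28/5] × {-7/6}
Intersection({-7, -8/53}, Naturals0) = EmptySet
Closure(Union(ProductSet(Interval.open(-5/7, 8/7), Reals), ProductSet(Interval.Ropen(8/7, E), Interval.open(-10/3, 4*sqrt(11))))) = Union(ProductSet({8/7, E}, Interval(-10/3, 4*sqrt(11))), ProductSet(Interval(-5/7, 8/7), Reals), ProductSet(Interval(8/7, E), {-10/3, 4*sqrt(11)}), ProductSet(Interval.Ropen(8/7, E), Interval.open(-10/3, 4*sqrt(11))))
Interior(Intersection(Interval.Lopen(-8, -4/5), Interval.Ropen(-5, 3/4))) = Interval.open(-5, -4/5)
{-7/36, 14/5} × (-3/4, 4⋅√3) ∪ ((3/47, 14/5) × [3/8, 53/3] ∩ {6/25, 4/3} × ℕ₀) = ({6/25, 4/3} × {1, 2, …, 17}) ∪ ({-7/36, 14/5} × (-3/4, 4⋅√3))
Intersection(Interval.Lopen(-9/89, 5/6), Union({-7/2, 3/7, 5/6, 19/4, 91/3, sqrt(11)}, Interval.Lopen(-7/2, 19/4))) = Interval.Lopen(-9/89, 5/6)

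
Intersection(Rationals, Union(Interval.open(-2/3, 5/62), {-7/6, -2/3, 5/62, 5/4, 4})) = Union({-7/6, 5/4, 4}, Intersection(Interval(-2/3, 5/62), Rationals))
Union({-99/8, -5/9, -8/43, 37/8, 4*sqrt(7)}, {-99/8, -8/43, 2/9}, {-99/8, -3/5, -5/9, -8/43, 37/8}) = {-99/8, -3/5, -5/9, -8/43, 2/9, 37/8, 4*sqrt(7)}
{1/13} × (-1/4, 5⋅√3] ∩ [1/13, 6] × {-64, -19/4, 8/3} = {1/13} × {8/3}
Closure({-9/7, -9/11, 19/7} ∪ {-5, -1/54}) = {-5, -9/7, -9/11, -1/54, 19/7}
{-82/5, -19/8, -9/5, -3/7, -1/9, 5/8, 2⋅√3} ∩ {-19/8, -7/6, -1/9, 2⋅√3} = {-19/8, -1/9, 2⋅√3}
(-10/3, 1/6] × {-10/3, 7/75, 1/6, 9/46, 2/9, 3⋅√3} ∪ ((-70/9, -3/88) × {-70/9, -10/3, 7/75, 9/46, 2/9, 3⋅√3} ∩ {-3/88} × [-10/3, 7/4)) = (-10/3, 1/6] × {-10/3, 7/75, 1/6, 9/46, 2/9, 3⋅√3}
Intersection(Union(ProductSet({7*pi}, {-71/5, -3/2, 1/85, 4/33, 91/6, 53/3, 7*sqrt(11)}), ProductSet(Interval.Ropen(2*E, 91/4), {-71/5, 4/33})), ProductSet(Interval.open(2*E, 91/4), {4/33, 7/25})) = ProductSet(Interval.open(2*E, 91/4), {4/33})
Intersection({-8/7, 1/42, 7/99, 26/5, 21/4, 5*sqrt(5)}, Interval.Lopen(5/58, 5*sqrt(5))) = {26/5, 21/4, 5*sqrt(5)}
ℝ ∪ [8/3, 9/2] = (-∞, ∞)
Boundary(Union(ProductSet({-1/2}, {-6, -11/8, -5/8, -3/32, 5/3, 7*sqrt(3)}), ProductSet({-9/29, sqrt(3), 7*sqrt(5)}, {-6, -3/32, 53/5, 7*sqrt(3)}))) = Union(ProductSet({-1/2}, {-6, -11/8, -5/8, -3/32, 5/3, 7*sqrt(3)}), ProductSet({-9/29, sqrt(3), 7*sqrt(5)}, {-6, -3/32, 53/5, 7*sqrt(3)}))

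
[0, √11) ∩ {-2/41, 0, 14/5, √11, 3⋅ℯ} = {0, 14/5}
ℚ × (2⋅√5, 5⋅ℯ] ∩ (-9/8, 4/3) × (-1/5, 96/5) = (ℚ ∩ (-9/8, 4/3)) × (2⋅√5, 5⋅ℯ]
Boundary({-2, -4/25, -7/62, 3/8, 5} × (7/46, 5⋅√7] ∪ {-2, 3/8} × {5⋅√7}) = {-2, -4/25, -7/62, 3/8, 5} × [7/46, 5⋅√7]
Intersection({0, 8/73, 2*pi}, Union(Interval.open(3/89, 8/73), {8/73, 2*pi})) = {8/73, 2*pi}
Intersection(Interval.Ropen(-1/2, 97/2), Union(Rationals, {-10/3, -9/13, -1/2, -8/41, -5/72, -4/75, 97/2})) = Intersection(Interval.Ropen(-1/2, 97/2), Rationals)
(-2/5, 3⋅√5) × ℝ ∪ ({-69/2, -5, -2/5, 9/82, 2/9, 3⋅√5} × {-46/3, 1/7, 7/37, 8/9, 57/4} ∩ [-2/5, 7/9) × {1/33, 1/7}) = ({-2/5, 9/82, 2/9} × {1/7}) ∪ ((-2/5, 3⋅√5) × ℝ)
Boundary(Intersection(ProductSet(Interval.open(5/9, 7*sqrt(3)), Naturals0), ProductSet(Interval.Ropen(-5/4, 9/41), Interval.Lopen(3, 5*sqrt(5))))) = EmptySet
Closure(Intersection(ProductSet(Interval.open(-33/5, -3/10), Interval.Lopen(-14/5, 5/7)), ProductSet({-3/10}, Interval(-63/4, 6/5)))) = EmptySet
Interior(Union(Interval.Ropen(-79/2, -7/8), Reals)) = Interval(-oo, oo)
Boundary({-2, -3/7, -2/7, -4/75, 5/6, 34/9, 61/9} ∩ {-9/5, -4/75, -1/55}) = {-4/75}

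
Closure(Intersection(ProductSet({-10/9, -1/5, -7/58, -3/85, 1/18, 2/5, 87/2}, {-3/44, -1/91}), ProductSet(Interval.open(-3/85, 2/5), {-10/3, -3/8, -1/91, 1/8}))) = ProductSet({1/18}, {-1/91})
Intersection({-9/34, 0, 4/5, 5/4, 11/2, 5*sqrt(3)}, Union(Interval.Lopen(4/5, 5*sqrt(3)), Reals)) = {-9/34, 0, 4/5, 5/4, 11/2, 5*sqrt(3)}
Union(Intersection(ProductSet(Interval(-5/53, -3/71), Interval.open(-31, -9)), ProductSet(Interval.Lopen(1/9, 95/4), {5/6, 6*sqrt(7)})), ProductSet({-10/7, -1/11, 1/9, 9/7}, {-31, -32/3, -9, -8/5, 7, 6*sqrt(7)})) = ProductSet({-10/7, -1/11, 1/9, 9/7}, {-31, -32/3, -9, -8/5, 7, 6*sqrt(7)})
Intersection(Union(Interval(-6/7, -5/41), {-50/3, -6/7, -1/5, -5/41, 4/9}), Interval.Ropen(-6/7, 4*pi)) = Union({4/9}, Interval(-6/7, -5/41))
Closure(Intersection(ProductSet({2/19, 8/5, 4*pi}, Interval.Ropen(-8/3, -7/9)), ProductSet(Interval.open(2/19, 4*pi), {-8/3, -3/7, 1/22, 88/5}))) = ProductSet({8/5}, {-8/3})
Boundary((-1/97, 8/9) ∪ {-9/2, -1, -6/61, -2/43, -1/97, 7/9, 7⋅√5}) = {-9/2, -1, -6/61, -2/43, -1/97, 8/9, 7⋅√5}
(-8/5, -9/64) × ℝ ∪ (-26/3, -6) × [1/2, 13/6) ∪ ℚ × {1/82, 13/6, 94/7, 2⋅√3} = ((-8/5, -9/64) × ℝ) ∪ ((-26/3, -6) × [1/2, 13/6)) ∪ (ℚ × {1/82, 13/6, 94/7, 2⋅√3})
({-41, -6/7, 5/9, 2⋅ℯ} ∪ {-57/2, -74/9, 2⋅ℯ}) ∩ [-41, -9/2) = {-41, -57/2, -74/9}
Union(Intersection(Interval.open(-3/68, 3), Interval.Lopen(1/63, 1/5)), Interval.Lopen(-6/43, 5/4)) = Interval.Lopen(-6/43, 5/4)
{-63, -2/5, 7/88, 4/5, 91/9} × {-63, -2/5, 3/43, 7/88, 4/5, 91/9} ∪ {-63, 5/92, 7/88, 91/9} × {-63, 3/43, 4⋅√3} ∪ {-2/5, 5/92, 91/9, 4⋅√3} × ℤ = ({-2/5, 5/92, 91/9, 4⋅√3} × ℤ) ∪ ({-63, 5/92, 7/88, 91/9} × {-63, 3/43, 4⋅√3}) ∪ ({-63, -2/5, 7/88, 4/5, 91/9} × {-63, -2/5, 3/43, 7/88, 4/5, 91/9})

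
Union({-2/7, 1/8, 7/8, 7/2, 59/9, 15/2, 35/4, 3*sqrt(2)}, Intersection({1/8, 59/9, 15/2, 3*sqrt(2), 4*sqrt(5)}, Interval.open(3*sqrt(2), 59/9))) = {-2/7, 1/8, 7/8, 7/2, 59/9, 15/2, 35/4, 3*sqrt(2)}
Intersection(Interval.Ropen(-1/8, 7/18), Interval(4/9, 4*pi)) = EmptySet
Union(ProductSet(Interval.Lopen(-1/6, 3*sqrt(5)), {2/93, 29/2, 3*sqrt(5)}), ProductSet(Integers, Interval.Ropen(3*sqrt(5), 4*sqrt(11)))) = Union(ProductSet(Integers, Interval.Ropen(3*sqrt(5), 4*sqrt(11))), ProductSet(Interval.Lopen(-1/6, 3*sqrt(5)), {2/93, 29/2, 3*sqrt(5)}))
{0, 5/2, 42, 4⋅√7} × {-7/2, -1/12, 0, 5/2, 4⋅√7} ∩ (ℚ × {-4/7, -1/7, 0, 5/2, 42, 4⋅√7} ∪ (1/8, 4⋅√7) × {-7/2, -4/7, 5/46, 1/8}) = ({5/2} × {-7/2}) ∪ ({0, 5/2, 42} × {0, 5/2, 4⋅√7})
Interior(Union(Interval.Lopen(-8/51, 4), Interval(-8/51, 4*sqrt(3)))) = Interval.open(-8/51, 4*sqrt(3))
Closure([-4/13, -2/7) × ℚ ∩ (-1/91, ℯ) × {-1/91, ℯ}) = ∅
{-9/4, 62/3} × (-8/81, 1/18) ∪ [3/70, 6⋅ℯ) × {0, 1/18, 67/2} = ({-9/4, 62/3} × (-8/81, 1/18)) ∪ ([3/70, 6⋅ℯ) × {0, 1/18, 67/2})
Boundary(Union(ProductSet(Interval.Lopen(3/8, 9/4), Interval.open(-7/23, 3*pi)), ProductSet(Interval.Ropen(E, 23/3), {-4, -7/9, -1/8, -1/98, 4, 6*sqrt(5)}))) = Union(ProductSet({3/8, 9/4}, Interval(-7/23, 3*pi)), ProductSet(Interval(3/8, 9/4), {-7/23, 3*pi}), ProductSet(Interval(E, 23/3), {-4, -7/9, -1/8, -1/98, 4, 6*sqrt(5)}))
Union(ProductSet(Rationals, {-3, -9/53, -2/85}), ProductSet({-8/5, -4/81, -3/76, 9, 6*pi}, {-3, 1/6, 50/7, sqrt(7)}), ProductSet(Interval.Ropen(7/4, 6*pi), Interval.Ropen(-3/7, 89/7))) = Union(ProductSet({-8/5, -4/81, -3/76, 9, 6*pi}, {-3, 1/6, 50/7, sqrt(7)}), ProductSet(Interval.Ropen(7/4, 6*pi), Interval.Ropen(-3/7, 89/7)), ProductSet(Rationals, {-3, -9/53, -2/85}))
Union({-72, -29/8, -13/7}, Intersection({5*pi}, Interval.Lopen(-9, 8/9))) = {-72, -29/8, -13/7}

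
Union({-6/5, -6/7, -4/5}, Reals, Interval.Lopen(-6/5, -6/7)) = Interval(-oo, oo)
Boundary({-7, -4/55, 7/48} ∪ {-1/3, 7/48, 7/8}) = {-7, -1/3, -4/55, 7/48, 7/8}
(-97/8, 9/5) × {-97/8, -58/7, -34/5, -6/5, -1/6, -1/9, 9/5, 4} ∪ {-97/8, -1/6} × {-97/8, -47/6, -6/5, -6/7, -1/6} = ({-97/8, -1/6} × {-97/8, -47/6, -6/5, -6/7, -1/6}) ∪ ((-97/8, 9/5) × {-97/8, -58/7, -34/5, -6/5, -1/6, -1/9, 9/5, 4})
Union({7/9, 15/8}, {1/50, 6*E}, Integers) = Union({1/50, 7/9, 15/8, 6*E}, Integers)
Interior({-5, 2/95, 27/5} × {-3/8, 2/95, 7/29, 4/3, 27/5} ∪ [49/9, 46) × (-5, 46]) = (49/9, 46) × (-5, 46)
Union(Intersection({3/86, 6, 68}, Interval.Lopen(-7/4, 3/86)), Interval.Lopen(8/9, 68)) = Union({3/86}, Interval.Lopen(8/9, 68))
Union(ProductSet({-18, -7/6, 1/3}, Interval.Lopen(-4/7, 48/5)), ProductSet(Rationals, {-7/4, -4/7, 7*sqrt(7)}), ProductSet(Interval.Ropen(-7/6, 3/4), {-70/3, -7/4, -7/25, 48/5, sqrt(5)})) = Union(ProductSet({-18, -7/6, 1/3}, Interval.Lopen(-4/7, 48/5)), ProductSet(Interval.Ropen(-7/6, 3/4), {-70/3, -7/4, -7/25, 48/5, sqrt(5)}), ProductSet(Rationals, {-7/4, -4/7, 7*sqrt(7)}))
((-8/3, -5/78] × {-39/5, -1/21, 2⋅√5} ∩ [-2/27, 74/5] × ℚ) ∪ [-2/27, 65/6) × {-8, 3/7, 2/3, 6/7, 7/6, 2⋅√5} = ([-2/27, -5/78] × {-39/5, -1/21}) ∪ ([-2/27, 65/6) × {-8, 3/7, 2/3, 6/7, 7/6, 2⋅√5})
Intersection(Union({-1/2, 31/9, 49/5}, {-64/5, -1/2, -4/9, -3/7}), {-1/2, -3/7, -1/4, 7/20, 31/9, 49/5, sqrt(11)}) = {-1/2, -3/7, 31/9, 49/5}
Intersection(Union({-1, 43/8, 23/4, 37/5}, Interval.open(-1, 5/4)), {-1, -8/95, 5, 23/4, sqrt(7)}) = {-1, -8/95, 23/4}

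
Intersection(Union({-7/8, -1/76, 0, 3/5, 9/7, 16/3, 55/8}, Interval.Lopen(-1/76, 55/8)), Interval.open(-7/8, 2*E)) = Interval.Ropen(-1/76, 2*E)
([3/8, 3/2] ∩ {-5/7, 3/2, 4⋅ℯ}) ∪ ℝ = ℝ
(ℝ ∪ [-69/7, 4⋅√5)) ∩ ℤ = ℤ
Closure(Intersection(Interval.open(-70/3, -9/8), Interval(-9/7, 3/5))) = Interval(-9/7, -9/8)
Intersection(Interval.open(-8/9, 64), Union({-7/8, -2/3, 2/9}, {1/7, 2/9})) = {-7/8, -2/3, 1/7, 2/9}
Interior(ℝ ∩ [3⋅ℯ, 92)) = (3⋅ℯ, 92)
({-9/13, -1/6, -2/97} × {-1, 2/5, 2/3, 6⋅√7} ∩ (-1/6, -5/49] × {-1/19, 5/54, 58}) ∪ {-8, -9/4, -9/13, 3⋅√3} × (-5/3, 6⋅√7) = {-8, -9/4, -9/13, 3⋅√3} × (-5/3, 6⋅√7)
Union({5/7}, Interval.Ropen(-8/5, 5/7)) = Interval(-8/5, 5/7)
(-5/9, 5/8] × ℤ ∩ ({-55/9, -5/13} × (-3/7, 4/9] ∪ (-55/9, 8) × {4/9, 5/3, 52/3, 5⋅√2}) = {-5/13} × {0}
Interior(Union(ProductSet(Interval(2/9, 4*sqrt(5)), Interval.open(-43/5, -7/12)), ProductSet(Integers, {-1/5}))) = ProductSet(Interval.open(2/9, 4*sqrt(5)), Interval.open(-43/5, -7/12))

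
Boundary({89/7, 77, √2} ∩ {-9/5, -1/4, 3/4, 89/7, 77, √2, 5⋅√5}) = {89/7, 77, √2}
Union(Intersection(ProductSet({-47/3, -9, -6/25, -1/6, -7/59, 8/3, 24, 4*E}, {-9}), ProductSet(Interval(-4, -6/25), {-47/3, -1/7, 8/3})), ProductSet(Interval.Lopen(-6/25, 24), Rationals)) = ProductSet(Interval.Lopen(-6/25, 24), Rationals)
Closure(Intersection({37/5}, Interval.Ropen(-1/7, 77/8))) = {37/5}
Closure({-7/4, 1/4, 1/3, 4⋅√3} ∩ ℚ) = {-7/4, 1/4, 1/3}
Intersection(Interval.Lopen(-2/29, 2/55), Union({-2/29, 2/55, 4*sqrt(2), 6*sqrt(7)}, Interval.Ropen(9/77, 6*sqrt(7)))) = {2/55}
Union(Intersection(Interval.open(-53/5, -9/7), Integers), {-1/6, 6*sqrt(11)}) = Union({-1/6, 6*sqrt(11)}, Range(-10, -1, 1))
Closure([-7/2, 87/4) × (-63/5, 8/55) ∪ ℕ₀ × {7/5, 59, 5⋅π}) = (ℕ₀ × {7/5, 59, 5⋅π}) ∪ ({-7/2, 87/4} × [-63/5, 8/55]) ∪ ([-7/2, 87/4] × {-63/5, 8/55}) ∪ ([-7/2, 87/4) × (-63/5, 8/55))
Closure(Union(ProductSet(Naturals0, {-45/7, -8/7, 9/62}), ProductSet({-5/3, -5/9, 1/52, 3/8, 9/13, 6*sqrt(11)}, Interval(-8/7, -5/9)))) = Union(ProductSet({-5/3, -5/9, 1/52, 3/8, 9/13, 6*sqrt(11)}, Interval(-8/7, -5/9)), ProductSet(Naturals0, {-45/7, -8/7, 9/62}))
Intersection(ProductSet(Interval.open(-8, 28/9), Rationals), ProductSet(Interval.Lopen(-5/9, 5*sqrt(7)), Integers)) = ProductSet(Interval.open(-5/9, 28/9), Integers)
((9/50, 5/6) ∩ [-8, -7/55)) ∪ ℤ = ℤ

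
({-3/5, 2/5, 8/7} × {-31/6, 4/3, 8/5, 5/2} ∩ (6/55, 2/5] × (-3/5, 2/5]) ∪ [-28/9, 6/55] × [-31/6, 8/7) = [-28/9, 6/55] × [-31/6, 8/7)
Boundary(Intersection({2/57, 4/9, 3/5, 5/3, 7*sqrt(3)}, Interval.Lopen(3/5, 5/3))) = {5/3}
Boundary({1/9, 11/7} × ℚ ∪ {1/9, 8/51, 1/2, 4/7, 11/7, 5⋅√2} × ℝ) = {1/9, 8/51, 1/2, 4/7, 11/7, 5⋅√2} × ℝ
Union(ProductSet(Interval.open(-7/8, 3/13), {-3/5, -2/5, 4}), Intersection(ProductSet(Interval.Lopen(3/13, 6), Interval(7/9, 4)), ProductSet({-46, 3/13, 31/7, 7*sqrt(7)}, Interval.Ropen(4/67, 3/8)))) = ProductSet(Interval.open(-7/8, 3/13), {-3/5, -2/5, 4})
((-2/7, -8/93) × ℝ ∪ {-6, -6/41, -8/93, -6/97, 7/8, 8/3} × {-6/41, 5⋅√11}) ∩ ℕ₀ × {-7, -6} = ∅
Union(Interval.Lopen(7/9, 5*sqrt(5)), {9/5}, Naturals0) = Union(Interval.Lopen(7/9, 5*sqrt(5)), Naturals0)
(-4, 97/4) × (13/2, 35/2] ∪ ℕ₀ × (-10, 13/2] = (ℕ₀ × (-10, 13/2]) ∪ ((-4, 97/4) × (13/2, 35/2])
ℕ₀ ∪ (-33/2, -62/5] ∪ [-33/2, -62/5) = [-33/2, -62/5] ∪ ℕ₀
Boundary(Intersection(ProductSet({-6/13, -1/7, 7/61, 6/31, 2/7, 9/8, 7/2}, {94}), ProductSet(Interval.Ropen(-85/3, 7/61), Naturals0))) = ProductSet({-6/13, -1/7}, {94})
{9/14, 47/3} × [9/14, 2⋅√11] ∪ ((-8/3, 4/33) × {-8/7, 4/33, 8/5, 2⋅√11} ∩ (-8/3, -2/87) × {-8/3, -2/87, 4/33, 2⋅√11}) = ({9/14, 47/3} × [9/14, 2⋅√11]) ∪ ((-8/3, -2/87) × {4/33, 2⋅√11})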